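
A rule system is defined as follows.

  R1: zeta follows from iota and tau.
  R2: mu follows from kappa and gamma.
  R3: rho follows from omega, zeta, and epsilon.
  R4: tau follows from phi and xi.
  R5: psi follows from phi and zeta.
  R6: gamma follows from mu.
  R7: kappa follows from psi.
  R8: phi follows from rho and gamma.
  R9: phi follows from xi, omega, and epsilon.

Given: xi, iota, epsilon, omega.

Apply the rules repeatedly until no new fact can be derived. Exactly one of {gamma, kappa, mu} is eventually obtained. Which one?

kappa

xi, omega, and epsilon hold, so phi follows (R9).
phi and xi hold, so tau follows (R4).
From iota and tau, R1 gives zeta.
From phi and zeta, R5 gives psi.
psi holds, so kappa follows (R7).
mu would need kappa and gamma (R2), but gamma is never established. gamma would need mu (R6), but mu is never established.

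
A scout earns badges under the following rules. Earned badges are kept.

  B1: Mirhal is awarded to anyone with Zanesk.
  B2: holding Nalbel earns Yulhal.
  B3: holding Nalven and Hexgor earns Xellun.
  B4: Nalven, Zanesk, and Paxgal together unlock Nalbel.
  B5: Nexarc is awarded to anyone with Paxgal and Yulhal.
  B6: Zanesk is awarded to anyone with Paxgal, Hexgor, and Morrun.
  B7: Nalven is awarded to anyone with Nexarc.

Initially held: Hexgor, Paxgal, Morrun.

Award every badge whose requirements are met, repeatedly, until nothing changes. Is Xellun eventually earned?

Xellun would need Nalven and Hexgor (B3), but Nalven is never earned.

No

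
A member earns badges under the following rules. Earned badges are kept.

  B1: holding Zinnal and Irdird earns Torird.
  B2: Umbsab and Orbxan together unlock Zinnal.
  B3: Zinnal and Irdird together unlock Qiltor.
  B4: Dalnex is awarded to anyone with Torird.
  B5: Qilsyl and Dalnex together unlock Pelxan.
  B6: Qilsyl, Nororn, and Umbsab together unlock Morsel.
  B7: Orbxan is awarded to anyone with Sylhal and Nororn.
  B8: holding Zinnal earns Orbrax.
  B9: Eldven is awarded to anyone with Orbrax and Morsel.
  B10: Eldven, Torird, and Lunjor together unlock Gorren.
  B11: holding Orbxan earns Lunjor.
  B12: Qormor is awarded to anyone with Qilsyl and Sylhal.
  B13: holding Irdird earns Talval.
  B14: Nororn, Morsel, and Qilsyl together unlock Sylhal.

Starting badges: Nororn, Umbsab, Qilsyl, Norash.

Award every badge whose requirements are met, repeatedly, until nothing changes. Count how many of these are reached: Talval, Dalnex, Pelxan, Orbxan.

With Qilsyl, Nororn, and Umbsab, Morsel is earned (B6).
With Nororn, Morsel, and Qilsyl, Sylhal is earned (B14).
With Sylhal and Nororn, Orbxan is earned (B7).
Talval would need Irdird (B13), but Irdird is never earned.
Dalnex would need Torird (B4), but Torird is never earned.
Pelxan would need Qilsyl and Dalnex (B5), but Dalnex is never earned.
Orbxan: reached.
Reached: Orbxan — 1 of the 4.

1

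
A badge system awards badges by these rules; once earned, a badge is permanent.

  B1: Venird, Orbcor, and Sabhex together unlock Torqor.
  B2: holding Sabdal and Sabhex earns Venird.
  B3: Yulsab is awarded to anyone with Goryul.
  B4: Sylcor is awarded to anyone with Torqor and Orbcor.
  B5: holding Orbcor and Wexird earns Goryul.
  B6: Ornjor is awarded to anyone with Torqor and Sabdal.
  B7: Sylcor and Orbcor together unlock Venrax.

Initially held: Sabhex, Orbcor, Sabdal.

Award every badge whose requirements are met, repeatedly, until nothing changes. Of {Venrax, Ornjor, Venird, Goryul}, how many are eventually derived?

With Sabdal and Sabhex, Venird is earned (B2).
With Venird, Orbcor, and Sabhex, Torqor is earned (B1).
With Torqor and Orbcor, Sylcor is earned (B4).
With Torqor and Sabdal, Ornjor is earned (B6).
With Sylcor and Orbcor, Venrax is earned (B7).
Venrax: reached.
Ornjor: reached.
Venird: reached.
Goryul would need Orbcor and Wexird (B5), but Wexird is never earned.
Reached: Venrax, Ornjor, and Venird — 3 of the 4.

3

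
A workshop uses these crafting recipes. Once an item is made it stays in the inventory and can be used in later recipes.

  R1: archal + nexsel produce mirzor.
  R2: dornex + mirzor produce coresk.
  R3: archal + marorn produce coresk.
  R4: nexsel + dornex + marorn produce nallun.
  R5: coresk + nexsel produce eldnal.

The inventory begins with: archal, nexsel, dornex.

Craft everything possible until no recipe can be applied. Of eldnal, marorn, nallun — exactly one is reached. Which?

eldnal

Using R1, archal and nexsel make mirzor.
Using R2, dornex and mirzor make coresk.
Using R5, coresk and nexsel make eldnal.
nallun would need nexsel, dornex, and marorn (R4), but marorn is never obtained. No rule produces marorn, and it is not given.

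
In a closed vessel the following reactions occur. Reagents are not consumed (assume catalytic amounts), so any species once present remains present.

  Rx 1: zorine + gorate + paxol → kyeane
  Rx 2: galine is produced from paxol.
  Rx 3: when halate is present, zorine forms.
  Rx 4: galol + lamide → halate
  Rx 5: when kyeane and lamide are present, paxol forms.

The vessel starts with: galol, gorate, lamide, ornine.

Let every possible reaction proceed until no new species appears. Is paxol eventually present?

No

paxol would need kyeane and lamide (Rx 5), but kyeane never forms.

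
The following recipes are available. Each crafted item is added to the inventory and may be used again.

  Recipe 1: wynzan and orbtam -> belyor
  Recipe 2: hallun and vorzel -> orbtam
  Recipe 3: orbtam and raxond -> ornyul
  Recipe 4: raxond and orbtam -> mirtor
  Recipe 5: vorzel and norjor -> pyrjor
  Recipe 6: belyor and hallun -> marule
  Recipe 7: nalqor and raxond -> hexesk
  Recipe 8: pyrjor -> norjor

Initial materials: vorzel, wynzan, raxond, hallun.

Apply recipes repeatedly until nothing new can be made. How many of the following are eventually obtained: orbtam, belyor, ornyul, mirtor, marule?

5

hallun and vorzel -> orbtam (Recipe 2).
Using Recipe 3, orbtam and raxond make ornyul.
Using Recipe 1, wynzan and orbtam make belyor.
raxond and orbtam -> mirtor (Recipe 4).
Using Recipe 6, belyor and hallun make marule.
orbtam: reached.
belyor: reached.
ornyul: reached.
mirtor: reached.
marule: reached.
All 5 are reached.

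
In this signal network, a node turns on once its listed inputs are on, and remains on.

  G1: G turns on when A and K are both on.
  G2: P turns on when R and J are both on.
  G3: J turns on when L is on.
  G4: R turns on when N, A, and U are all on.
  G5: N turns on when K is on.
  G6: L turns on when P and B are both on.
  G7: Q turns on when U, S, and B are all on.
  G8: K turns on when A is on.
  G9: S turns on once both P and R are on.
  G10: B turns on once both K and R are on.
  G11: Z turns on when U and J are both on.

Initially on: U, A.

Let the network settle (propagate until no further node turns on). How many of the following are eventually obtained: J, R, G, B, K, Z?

A is on, so K turns on (G8).
G1: A and K on → G on.
K is on, so N turns on (G5).
G4: N, A, and U on → R on.
G10: K and R on → B on.
J would need L (G3), but L never turns on.
R: reached.
G: reached.
B: reached.
K: reached.
Z would need U and J (G11), but J never turns on.
Reached: R, G, B, and K — 4 of the 6.

4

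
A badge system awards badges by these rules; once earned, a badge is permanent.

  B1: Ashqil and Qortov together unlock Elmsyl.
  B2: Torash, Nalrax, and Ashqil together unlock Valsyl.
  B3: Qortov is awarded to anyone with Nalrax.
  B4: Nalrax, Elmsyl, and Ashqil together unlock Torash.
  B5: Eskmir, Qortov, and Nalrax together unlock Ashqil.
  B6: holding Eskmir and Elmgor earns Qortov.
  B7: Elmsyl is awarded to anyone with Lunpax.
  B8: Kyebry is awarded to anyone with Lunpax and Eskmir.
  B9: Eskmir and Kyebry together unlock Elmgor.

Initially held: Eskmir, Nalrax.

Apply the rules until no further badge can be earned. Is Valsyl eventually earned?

With Nalrax, Qortov is earned (B3).
With Eskmir, Qortov, and Nalrax, Ashqil is earned (B5).
With Ashqil and Qortov, Elmsyl is earned (B1).
With Nalrax, Elmsyl, and Ashqil, Torash is earned (B4).
With Torash, Nalrax, and Ashqil, Valsyl is earned (B2).

Yes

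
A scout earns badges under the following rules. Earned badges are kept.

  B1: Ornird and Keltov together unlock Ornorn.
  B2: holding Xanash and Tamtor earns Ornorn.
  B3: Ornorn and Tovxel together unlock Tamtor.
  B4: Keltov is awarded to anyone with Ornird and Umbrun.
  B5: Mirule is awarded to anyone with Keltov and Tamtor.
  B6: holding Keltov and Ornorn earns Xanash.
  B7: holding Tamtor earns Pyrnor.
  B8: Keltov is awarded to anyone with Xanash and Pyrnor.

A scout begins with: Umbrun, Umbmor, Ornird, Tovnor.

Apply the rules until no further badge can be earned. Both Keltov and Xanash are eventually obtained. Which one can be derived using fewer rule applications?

Keltov: With Ornird and Umbrun, Keltov is earned (B4). [1 rule application]
Xanash: With Ornird and Umbrun, Keltov is earned (B4). With Ornird and Keltov, Ornorn is earned (B1). With Keltov and Ornorn, Xanash is earned (B6). [3 rule applications]
Keltov needs fewer.

Keltov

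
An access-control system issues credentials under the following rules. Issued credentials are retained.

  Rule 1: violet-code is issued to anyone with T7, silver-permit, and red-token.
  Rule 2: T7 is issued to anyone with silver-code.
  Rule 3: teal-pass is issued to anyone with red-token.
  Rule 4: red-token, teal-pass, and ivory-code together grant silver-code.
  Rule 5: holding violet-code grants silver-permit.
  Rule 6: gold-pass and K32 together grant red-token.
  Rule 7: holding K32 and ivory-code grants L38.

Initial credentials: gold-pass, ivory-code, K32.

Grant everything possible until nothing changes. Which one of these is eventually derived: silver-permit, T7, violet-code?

T7

Holding gold-pass and K32 grants red-token (Rule 6).
Holding red-token grants teal-pass (Rule 3).
Holding red-token, teal-pass, and ivory-code grants silver-code (Rule 4).
Holding silver-code grants T7 (Rule 2).
silver-permit would need violet-code (Rule 5), but violet-code is never granted. violet-code would need T7, silver-permit, and red-token (Rule 1), but silver-permit is never granted.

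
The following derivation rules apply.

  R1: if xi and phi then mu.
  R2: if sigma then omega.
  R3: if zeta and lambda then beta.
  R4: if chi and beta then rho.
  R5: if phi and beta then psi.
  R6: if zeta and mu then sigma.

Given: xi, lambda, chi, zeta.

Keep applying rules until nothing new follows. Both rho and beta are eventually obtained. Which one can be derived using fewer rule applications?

beta

beta: zeta and lambda hold, so beta follows (R3). [1 rule application]
rho: From zeta and lambda, R3 gives beta. From chi and beta, R4 gives rho. [2 rule applications]
beta needs fewer.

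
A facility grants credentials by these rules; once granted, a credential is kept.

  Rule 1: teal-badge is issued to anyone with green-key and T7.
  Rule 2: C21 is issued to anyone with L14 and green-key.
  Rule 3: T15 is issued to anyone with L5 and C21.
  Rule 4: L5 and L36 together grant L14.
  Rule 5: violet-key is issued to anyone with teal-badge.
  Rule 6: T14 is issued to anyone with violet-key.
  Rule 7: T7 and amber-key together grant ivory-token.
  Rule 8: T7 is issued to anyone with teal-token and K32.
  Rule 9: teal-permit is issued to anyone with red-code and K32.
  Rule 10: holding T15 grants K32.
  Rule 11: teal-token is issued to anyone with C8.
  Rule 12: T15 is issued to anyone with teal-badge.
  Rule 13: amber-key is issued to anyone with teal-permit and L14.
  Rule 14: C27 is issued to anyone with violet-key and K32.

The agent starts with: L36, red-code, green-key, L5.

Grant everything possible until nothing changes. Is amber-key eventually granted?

Holding L5 and L36 grants L14 (Rule 4).
Holding L14 and green-key grants C21 (Rule 2).
Holding L5 and C21 grants T15 (Rule 3).
Holding T15 grants K32 (Rule 10).
Holding red-code and K32 grants teal-permit (Rule 9).
Holding teal-permit and L14 grants amber-key (Rule 13).

Yes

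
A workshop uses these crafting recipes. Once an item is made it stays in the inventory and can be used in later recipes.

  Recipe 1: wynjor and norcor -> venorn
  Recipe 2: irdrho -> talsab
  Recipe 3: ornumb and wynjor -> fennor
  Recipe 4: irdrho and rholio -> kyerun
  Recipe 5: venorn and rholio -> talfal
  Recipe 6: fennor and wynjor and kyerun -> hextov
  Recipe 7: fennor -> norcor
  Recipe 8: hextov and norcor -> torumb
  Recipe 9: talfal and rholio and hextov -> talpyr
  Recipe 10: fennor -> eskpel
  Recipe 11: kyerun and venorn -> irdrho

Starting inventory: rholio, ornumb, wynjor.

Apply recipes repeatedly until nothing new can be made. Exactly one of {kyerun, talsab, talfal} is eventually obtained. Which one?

Using Recipe 3, ornumb and wynjor make fennor.
fennor -> norcor (Recipe 7).
Using Recipe 1, wynjor and norcor make venorn.
venorn and rholio -> talfal (Recipe 5).
talsab would need irdrho (Recipe 2), but irdrho is never obtained. kyerun would need irdrho and rholio (Recipe 4), but irdrho is never obtained.

talfal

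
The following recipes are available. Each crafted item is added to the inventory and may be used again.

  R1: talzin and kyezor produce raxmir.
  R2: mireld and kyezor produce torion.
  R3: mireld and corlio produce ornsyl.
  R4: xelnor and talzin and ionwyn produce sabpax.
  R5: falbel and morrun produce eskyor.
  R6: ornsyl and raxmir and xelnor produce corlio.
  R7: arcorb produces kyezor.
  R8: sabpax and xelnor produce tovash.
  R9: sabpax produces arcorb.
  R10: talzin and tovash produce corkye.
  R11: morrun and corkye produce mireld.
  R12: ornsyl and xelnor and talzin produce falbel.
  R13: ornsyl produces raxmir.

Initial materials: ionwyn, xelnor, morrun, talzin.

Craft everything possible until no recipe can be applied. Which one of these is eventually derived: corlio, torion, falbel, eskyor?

xelnor and talzin and ionwyn → sabpax (R4).
sabpax and xelnor → tovash (R8).
sabpax → arcorb (R9).
arcorb → kyezor (R7).
talzin and tovash → corkye (R10).
morrun and corkye → mireld (R11).
mireld and kyezor → torion (R2).
falbel would need ornsyl, xelnor, and talzin (R12), but ornsyl is never obtained. eskyor would need falbel and morrun (R5), but falbel is never obtained. corlio would need ornsyl, raxmir, and xelnor (R6), but ornsyl is never obtained.

torion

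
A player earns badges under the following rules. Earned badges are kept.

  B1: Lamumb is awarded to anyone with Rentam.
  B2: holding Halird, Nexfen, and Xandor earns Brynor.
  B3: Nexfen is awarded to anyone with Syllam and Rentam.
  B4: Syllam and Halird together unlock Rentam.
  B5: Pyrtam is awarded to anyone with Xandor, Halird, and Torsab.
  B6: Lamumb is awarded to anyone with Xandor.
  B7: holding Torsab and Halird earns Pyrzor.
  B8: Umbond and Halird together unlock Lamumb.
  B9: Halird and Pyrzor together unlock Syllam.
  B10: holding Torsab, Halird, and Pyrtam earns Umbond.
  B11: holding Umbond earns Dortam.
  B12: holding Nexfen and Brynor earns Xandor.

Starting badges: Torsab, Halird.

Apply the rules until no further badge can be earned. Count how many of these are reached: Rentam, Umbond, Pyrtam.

With Torsab and Halird, Pyrzor is earned (B7).
With Halird and Pyrzor, Syllam is earned (B9).
With Syllam and Halird, Rentam is earned (B4).
Rentam: reached.
Umbond would need Torsab, Halird, and Pyrtam (B10), but Pyrtam is never earned.
Pyrtam would need Xandor, Halird, and Torsab (B5), but Xandor is never earned.
Reached: Rentam — 1 of the 3.

1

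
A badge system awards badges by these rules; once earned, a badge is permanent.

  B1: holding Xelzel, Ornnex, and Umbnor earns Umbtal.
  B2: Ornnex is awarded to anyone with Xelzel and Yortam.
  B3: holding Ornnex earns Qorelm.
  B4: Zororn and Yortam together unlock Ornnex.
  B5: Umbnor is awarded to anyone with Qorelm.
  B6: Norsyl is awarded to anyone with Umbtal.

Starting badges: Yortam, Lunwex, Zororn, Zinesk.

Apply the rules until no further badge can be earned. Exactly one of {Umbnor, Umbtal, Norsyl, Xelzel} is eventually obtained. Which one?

With Zororn and Yortam, Ornnex is earned (B4).
With Ornnex, Qorelm is earned (B3).
With Qorelm, Umbnor is earned (B5).
No rule produces Xelzel, and it is not given. Umbtal would need Xelzel, Ornnex, and Umbnor (B1), but Xelzel is never earned. Norsyl would need Umbtal (B6), but Umbtal is never earned.

Umbnor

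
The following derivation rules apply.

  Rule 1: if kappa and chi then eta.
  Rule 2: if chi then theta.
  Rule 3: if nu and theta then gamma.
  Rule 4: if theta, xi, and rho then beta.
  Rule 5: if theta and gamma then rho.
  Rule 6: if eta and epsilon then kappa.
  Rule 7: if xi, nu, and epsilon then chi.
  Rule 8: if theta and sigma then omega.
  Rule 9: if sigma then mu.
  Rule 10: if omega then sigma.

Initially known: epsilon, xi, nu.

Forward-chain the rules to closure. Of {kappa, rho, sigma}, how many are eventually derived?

From xi, nu, and epsilon, Rule 7 gives chi.
From chi, Rule 2 gives theta.
From nu and theta, Rule 3 gives gamma.
From theta and gamma, Rule 5 gives rho.
kappa would need eta and epsilon (Rule 6), but eta is never established.
rho: reached.
sigma would need omega (Rule 10), but omega is never established.
Reached: rho — 1 of the 3.

1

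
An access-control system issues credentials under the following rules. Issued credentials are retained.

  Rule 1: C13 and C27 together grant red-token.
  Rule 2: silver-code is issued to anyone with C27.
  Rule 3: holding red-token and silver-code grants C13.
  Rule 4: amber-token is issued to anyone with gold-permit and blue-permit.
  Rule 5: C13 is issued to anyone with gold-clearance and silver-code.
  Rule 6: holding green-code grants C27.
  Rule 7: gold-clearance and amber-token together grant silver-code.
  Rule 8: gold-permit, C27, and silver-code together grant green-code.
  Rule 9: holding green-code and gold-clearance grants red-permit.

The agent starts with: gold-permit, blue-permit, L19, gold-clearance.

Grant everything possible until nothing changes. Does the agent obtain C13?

Yes

Holding gold-permit and blue-permit grants amber-token (Rule 4).
Holding gold-clearance and amber-token grants silver-code (Rule 7).
Holding gold-clearance and silver-code grants C13 (Rule 5).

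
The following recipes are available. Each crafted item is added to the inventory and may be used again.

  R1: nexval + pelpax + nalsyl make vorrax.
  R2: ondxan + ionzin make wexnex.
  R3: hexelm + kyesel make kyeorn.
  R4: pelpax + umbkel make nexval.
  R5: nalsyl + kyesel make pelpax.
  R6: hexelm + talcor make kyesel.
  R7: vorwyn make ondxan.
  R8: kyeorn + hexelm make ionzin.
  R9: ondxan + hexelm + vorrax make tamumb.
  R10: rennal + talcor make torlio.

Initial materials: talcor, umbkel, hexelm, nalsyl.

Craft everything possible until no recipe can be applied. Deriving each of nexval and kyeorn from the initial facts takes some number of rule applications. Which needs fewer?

kyeorn: hexelm + talcor → kyesel (R6). hexelm + kyesel → kyeorn (R3). [2 rule applications]
nexval: Using R6, hexelm and talcor make kyesel. Using R5, nalsyl and kyesel make pelpax. pelpax + umbkel → nexval (R4). [3 rule applications]
kyeorn needs fewer.

kyeorn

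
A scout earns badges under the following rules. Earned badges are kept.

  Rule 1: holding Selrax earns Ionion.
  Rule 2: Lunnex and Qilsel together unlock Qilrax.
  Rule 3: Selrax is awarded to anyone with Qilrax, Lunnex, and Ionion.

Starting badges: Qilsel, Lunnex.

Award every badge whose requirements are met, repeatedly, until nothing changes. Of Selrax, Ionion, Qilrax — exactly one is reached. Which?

With Lunnex and Qilsel, Qilrax is earned (Rule 2).
Ionion would need Selrax (Rule 1), but Selrax is never earned. Selrax would need Qilrax, Lunnex, and Ionion (Rule 3), but Ionion is never earned.

Qilrax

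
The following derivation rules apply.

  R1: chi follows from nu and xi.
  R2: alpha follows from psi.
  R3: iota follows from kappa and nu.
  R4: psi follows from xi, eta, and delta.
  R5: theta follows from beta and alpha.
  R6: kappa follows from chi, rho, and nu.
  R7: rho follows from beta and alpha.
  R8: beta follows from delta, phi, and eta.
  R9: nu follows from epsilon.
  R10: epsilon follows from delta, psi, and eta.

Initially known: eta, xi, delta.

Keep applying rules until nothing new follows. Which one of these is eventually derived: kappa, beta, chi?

From xi, eta, and delta, R4 gives psi.
delta, psi, and eta hold, so epsilon follows (R10).
From epsilon, R9 gives nu.
From nu and xi, R1 gives chi.
kappa would need chi, rho, and nu (R6), but rho is never established. beta would need delta, phi, and eta (R8), but phi is never established.

chi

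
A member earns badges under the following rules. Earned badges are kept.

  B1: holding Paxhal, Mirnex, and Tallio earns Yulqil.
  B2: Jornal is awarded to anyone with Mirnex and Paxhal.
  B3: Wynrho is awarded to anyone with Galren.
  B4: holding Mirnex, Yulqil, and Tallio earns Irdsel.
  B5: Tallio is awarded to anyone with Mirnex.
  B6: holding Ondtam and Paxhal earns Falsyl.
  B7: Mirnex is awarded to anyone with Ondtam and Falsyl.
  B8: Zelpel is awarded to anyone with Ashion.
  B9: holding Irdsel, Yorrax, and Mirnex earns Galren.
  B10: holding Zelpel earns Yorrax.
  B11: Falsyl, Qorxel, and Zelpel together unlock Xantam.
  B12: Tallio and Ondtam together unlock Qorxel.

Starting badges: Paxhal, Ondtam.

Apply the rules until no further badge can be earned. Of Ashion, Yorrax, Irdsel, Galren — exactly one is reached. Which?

Irdsel

With Ondtam and Paxhal, Falsyl is earned (B6).
With Ondtam and Falsyl, Mirnex is earned (B7).
With Mirnex, Tallio is earned (B5).
With Paxhal, Mirnex, and Tallio, Yulqil is earned (B1).
With Mirnex, Yulqil, and Tallio, Irdsel is earned (B4).
No rule produces Ashion, and it is not given. Yorrax would need Zelpel (B10), but Zelpel is never earned. Galren would need Irdsel, Yorrax, and Mirnex (B9), but Yorrax is never earned.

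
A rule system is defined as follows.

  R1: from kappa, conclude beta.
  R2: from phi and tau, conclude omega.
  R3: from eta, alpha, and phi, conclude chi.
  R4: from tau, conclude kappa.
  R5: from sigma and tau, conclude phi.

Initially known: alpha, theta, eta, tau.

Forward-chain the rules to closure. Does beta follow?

Yes

From tau, R4 gives kappa.
kappa holds, so beta follows (R1).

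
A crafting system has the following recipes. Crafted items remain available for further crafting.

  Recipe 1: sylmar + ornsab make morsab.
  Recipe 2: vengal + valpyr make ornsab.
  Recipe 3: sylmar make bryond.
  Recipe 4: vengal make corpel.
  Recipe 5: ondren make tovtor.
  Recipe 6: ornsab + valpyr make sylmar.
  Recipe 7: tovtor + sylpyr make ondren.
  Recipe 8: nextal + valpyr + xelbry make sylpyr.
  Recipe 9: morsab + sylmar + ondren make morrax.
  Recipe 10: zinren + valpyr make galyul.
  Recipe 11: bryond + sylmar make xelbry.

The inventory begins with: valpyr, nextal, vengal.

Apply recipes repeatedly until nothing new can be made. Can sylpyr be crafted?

vengal + valpyr → ornsab (Recipe 2).
ornsab + valpyr → sylmar (Recipe 6).
sylmar → bryond (Recipe 3).
Using Recipe 11, bryond and sylmar make xelbry.
nextal + valpyr + xelbry → sylpyr (Recipe 8).

Yes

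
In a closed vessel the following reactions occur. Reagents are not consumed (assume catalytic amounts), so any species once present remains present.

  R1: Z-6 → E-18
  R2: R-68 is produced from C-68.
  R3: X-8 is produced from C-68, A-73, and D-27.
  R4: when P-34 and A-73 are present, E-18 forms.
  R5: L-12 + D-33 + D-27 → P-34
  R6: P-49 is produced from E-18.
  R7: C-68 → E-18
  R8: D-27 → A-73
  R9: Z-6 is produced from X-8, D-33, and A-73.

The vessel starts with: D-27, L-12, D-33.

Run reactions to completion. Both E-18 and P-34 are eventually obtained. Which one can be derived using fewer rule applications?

P-34

P-34: L-12, D-33, and D-27 present → P-34 forms (R5). [1 rule application]
E-18: D-27 present → A-73 forms (R8). L-12, D-33, and D-27 present → P-34 forms (R5). P-34 and A-73 present → E-18 forms (R4). [3 rule applications]
P-34 needs fewer.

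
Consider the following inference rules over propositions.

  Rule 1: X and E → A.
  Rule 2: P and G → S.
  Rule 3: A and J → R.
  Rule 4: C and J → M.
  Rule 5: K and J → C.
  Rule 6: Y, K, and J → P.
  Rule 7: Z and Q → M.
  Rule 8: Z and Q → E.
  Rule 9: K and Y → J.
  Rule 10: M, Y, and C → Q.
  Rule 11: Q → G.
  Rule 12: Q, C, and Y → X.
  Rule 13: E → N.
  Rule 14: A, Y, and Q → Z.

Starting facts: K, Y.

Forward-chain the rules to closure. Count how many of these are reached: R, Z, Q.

1

From K and Y, Rule 9 gives J.
From K and J, Rule 5 gives C.
From C and J, Rule 4 gives M.
M, Y, and C hold, so Q follows (Rule 10).
R would need A and J (Rule 3), but A is never established.
Z would need A, Y, and Q (Rule 14), but A is never established.
Q: reached.
Reached: Q — 1 of the 3.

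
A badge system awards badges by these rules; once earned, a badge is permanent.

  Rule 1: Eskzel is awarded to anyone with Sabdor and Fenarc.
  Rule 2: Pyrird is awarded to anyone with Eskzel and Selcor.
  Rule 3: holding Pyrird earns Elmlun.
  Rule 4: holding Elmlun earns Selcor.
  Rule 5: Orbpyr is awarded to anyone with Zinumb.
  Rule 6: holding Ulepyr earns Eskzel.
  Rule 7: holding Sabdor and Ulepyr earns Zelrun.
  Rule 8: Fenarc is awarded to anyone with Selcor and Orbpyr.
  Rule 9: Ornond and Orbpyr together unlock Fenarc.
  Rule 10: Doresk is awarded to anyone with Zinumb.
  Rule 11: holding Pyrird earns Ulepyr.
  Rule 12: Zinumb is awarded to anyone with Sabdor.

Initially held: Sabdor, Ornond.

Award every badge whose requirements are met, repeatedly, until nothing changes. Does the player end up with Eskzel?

With Sabdor, Zinumb is earned (Rule 12).
With Zinumb, Orbpyr is earned (Rule 5).
With Ornond and Orbpyr, Fenarc is earned (Rule 9).
With Sabdor and Fenarc, Eskzel is earned (Rule 1).

Yes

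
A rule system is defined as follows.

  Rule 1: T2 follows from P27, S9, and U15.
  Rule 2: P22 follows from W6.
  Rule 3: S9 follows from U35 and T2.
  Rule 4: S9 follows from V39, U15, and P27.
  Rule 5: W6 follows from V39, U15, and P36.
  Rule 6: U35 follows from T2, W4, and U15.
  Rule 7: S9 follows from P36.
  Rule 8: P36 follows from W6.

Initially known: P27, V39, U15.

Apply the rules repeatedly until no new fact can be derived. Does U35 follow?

U35 would need T2, W4, and U15 (Rule 6), but W4 is never established.

No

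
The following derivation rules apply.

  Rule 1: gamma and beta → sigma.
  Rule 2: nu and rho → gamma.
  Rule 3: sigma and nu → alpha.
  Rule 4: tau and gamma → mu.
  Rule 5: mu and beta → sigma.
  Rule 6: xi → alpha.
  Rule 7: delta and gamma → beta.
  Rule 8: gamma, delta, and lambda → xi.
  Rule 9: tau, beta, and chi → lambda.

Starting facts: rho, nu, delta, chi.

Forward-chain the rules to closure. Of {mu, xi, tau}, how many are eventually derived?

0

mu would need tau and gamma (Rule 4), but tau is never established.
xi would need gamma, delta, and lambda (Rule 8), but lambda is never established.
No rule produces tau, and it is not given.
None of the 3 are reached.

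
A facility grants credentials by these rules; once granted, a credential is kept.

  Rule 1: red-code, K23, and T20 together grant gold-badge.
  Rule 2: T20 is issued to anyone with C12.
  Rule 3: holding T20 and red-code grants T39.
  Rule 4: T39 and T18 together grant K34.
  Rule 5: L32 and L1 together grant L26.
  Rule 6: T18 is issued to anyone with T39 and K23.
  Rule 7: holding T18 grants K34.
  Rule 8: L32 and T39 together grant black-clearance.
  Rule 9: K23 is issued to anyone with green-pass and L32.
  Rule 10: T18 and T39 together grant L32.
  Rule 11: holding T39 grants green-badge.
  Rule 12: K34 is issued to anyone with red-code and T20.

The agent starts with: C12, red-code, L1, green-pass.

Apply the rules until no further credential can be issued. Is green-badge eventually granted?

Yes

Holding C12 grants T20 (Rule 2).
Holding T20 and red-code grants T39 (Rule 3).
Holding T39 grants green-badge (Rule 11).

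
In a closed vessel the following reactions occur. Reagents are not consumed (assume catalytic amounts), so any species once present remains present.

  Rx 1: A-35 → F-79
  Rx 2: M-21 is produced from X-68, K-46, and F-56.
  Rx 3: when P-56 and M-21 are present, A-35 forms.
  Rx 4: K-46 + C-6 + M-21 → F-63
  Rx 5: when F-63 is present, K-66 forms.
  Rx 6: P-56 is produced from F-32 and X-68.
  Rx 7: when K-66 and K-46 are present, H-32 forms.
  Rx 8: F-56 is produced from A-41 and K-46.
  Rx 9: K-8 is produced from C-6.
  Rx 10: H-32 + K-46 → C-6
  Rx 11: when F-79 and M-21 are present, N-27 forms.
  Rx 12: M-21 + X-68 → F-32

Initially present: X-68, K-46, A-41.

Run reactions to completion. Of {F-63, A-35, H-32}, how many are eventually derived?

A-41 and K-46 present → F-56 forms (Rx 8).
X-68, K-46, and F-56 present → M-21 forms (Rx 2).
M-21 and X-68 present → F-32 forms (Rx 12).
F-32 and X-68 present → P-56 forms (Rx 6).
P-56 and M-21 present → A-35 forms (Rx 3).
F-63 would need K-46, C-6, and M-21 (Rx 4), but C-6 never forms.
A-35: reached.
H-32 would need K-66 and K-46 (Rx 7), but K-66 never forms.
Reached: A-35 — 1 of the 3.

1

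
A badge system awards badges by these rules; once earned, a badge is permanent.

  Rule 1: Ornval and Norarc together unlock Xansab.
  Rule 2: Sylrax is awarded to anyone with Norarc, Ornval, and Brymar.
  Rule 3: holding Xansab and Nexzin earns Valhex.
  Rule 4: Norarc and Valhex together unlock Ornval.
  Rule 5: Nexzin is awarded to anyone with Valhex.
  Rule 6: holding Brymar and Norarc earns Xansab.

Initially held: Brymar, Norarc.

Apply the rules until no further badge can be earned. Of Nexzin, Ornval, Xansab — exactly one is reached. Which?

Xansab

With Brymar and Norarc, Xansab is earned (Rule 6).
Nexzin would need Valhex (Rule 5), but Valhex is never earned. Ornval would need Norarc and Valhex (Rule 4), but Valhex is never earned.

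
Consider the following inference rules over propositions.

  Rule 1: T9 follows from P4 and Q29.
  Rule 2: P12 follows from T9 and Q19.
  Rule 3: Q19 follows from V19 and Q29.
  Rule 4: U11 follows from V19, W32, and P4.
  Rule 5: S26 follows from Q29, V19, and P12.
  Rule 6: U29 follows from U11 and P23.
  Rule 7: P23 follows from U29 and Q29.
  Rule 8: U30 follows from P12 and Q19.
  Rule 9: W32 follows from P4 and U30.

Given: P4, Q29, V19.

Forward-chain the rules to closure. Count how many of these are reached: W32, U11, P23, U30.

From P4 and Q29, Rule 1 gives T9.
V19 and Q29 hold, so Q19 follows (Rule 3).
T9 and Q19 hold, so P12 follows (Rule 2).
P12 and Q19 hold, so U30 follows (Rule 8).
From P4 and U30, Rule 9 gives W32.
From V19, W32, and P4, Rule 4 gives U11.
W32: reached.
U11: reached.
P23 would need U29 and Q29 (Rule 7), but U29 is never established.
U30: reached.
Reached: W32, U11, and U30 — 3 of the 4.

3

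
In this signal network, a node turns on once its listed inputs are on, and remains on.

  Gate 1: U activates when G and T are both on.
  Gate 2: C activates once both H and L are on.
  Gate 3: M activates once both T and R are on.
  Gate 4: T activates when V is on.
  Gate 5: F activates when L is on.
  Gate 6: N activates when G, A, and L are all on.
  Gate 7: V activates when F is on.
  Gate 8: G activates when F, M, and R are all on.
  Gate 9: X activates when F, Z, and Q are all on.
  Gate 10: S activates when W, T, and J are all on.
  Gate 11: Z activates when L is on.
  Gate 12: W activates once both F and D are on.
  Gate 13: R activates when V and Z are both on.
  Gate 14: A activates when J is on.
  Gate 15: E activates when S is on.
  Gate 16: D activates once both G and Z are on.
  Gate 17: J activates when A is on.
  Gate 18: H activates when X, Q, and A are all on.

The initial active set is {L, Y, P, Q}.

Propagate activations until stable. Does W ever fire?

Yes

Gate 5: L on → F on.
L is on, so Z activates (Gate 11).
Gate 7: F on → V on.
Gate 4: V on → T on.
Gate 13: V and Z on → R on.
T and R are on, so M activates (Gate 3).
Gate 8: F, M, and R on → G on.
Gate 16: G and Z on → D on.
F and D are on, so W activates (Gate 12).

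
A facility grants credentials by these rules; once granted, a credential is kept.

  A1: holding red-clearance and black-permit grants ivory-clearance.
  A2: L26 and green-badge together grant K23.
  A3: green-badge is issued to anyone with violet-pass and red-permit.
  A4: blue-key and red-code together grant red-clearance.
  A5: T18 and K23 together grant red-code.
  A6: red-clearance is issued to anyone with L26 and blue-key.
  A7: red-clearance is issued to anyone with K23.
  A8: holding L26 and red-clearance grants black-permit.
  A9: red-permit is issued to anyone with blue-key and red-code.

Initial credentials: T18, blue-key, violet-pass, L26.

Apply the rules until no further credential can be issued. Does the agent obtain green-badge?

No

green-badge would need violet-pass and red-permit (A3), but red-permit is never granted.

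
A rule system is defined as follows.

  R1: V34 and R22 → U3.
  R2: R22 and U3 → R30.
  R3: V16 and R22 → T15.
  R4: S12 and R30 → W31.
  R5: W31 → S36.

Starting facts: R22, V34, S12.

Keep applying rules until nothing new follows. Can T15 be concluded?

No

T15 would need V16 and R22 (R3), but V16 is never established.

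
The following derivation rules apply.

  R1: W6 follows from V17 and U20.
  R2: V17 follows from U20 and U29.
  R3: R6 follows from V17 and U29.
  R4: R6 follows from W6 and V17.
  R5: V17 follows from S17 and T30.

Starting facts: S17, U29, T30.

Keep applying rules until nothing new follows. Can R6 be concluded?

From S17 and T30, R5 gives V17.
V17 and U29 hold, so R6 follows (R3).

Yes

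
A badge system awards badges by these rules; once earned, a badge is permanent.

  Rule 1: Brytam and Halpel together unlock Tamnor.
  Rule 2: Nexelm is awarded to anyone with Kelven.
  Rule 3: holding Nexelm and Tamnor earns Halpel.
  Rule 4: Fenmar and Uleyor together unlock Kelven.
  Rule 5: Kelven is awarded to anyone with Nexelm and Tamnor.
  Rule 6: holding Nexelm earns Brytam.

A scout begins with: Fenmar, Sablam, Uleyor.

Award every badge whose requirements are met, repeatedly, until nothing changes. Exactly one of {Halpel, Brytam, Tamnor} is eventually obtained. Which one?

Brytam

With Fenmar and Uleyor, Kelven is earned (Rule 4).
With Kelven, Nexelm is earned (Rule 2).
With Nexelm, Brytam is earned (Rule 6).
Halpel would need Nexelm and Tamnor (Rule 3), but Tamnor is never earned. Tamnor would need Brytam and Halpel (Rule 1), but Halpel is never earned.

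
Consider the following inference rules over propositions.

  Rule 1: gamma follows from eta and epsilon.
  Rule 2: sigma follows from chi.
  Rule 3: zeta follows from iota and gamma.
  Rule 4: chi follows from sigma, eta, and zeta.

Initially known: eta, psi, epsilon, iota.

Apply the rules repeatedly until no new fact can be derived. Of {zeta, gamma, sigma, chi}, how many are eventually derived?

2

From eta and epsilon, Rule 1 gives gamma.
iota and gamma hold, so zeta follows (Rule 3).
zeta: reached.
gamma: reached.
sigma would need chi (Rule 2), but chi is never established.
chi would need sigma, eta, and zeta (Rule 4), but sigma is never established.
Reached: zeta and gamma — 2 of the 4.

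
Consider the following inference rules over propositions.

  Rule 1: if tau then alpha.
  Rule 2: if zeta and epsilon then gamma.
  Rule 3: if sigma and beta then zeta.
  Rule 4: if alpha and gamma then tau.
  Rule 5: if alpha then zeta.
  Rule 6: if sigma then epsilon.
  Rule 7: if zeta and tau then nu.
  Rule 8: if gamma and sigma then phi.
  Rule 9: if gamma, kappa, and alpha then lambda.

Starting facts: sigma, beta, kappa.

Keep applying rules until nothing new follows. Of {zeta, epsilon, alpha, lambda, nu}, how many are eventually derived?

2

From sigma and beta, Rule 3 gives zeta.
sigma holds, so epsilon follows (Rule 6).
zeta: reached.
epsilon: reached.
alpha would need tau (Rule 1), but tau is never established.
lambda would need gamma, kappa, and alpha (Rule 9), but alpha is never established.
nu would need zeta and tau (Rule 7), but tau is never established.
Reached: zeta and epsilon — 2 of the 5.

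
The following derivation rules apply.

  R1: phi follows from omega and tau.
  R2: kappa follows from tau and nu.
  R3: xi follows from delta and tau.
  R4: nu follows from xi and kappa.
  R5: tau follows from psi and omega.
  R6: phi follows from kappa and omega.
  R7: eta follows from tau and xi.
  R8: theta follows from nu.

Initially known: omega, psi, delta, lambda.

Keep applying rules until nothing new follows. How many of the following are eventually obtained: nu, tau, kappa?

From psi and omega, R5 gives tau.
nu would need xi and kappa (R4), but kappa is never established.
tau: reached.
kappa would need tau and nu (R2), but nu is never established.
Reached: tau — 1 of the 3.

1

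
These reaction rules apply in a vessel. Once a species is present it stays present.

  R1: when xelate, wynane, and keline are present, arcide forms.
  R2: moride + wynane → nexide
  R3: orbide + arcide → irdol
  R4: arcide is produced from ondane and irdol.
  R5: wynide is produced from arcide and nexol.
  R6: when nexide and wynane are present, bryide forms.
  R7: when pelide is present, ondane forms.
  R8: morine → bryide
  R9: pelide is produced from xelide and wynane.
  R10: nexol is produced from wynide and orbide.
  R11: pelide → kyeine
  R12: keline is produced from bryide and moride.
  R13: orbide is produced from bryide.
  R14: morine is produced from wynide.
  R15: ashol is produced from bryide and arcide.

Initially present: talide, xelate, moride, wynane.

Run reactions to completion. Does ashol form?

moride and wynane present → nexide forms (R2).
nexide and wynane present → bryide forms (R6).
bryide and moride present → keline forms (R12).
xelate, wynane, and keline present → arcide forms (R1).
bryide and arcide present → ashol forms (R15).

Yes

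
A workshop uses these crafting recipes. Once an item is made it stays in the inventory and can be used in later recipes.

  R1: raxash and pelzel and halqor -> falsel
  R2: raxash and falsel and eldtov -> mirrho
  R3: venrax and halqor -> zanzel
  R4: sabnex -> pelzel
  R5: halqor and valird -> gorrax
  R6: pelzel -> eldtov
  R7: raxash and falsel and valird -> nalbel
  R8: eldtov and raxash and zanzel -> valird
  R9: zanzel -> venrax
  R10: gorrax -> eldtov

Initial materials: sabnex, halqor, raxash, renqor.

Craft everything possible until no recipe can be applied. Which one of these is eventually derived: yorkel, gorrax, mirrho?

Using R4, sabnex makes pelzel.
raxash and pelzel and halqor -> falsel (R1).
pelzel -> eldtov (R6).
raxash and falsel and eldtov -> mirrho (R2).
gorrax would need halqor and valird (R5), but valird is never obtained. No rule produces yorkel, and it is not given.

mirrho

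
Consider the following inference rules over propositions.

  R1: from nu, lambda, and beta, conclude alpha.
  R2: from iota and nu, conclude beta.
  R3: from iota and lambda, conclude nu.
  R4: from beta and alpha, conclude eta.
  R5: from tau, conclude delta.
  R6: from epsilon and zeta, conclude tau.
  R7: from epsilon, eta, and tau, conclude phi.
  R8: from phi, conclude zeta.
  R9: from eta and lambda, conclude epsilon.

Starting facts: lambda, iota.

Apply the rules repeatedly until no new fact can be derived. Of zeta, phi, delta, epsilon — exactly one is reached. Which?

iota and lambda hold, so nu follows (R3).
iota and nu hold, so beta follows (R2).
nu, lambda, and beta hold, so alpha follows (R1).
From beta and alpha, R4 gives eta.
eta and lambda hold, so epsilon follows (R9).
delta would need tau (R5), but tau is never established. zeta would need phi (R8), but phi is never established. phi would need epsilon, eta, and tau (R7), but tau is never established.

epsilon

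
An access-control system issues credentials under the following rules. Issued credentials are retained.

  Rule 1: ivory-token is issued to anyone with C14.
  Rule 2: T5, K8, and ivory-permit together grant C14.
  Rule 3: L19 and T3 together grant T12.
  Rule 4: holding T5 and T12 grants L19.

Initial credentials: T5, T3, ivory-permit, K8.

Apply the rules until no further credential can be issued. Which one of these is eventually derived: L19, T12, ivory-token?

Holding T5, K8, and ivory-permit grants C14 (Rule 2).
Holding C14 grants ivory-token (Rule 1).
T12 would need L19 and T3 (Rule 3), but L19 is never granted. L19 would need T5 and T12 (Rule 4), but T12 is never granted.

ivory-token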